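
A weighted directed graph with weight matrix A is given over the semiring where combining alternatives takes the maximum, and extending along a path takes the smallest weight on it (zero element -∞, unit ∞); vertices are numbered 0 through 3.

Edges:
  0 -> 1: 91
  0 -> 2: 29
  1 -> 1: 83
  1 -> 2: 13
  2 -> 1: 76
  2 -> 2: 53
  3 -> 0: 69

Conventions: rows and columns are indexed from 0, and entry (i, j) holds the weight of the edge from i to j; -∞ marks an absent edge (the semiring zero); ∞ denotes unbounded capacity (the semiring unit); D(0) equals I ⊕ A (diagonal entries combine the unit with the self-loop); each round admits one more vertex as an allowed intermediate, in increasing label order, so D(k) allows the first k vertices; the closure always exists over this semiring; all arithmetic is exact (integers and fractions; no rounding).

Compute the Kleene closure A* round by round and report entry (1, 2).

D(0):
  [∞, 91, 29, -∞]
  [-∞, ∞, 13, -∞]
  [-∞, 76, ∞, -∞]
  [69, -∞, -∞, ∞]
D(1):
  [∞, 91, 29, -∞]
  [-∞, ∞, 13, -∞]
  [-∞, 76, ∞, -∞]
  [69, 69, 29, ∞]
D(2):
  [∞, 91, 29, -∞]
  [-∞, ∞, 13, -∞]
  [-∞, 76, ∞, -∞]
  [69, 69, 29, ∞]
D(3):
  [∞, 91, 29, -∞]
  [-∞, ∞, 13, -∞]
  [-∞, 76, ∞, -∞]
  [69, 69, 29, ∞]
D(4):
  [∞, 91, 29, -∞]
  [-∞, ∞, 13, -∞]
  [-∞, 76, ∞, -∞]
  [69, 69, 29, ∞]
Answer: A*[1][2] = 13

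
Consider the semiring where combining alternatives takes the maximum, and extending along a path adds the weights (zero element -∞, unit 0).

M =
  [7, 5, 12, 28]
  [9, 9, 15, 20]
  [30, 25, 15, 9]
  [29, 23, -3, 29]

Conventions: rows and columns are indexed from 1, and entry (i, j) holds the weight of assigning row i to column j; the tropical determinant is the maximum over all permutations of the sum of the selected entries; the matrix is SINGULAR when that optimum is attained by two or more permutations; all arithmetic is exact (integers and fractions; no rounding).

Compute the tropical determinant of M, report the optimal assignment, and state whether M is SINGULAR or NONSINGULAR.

σ = (1, 2, 3, 4): 7 + 9 + 15 + 29 = 60
σ = (1, 2, 4, 3): 7 + 9 + 9 + (-3) = 22
σ = (1, 3, 2, 4): 7 + 15 + 25 + 29 = 76
σ = (1, 3, 4, 2): 7 + 15 + 9 + 23 = 54
σ = (1, 4, 2, 3): 7 + 20 + 25 + (-3) = 49
σ = (1, 4, 3, 2): 7 + 20 + 15 + 23 = 65
σ = (2, 1, 3, 4): 5 + 9 + 15 + 29 = 58
σ = (2, 1, 4, 3): 5 + 9 + 9 + (-3) = 20
σ = (2, 3, 1, 4): 5 + 15 + 30 + 29 = 79
σ = (2, 3, 4, 1): 5 + 15 + 9 + 29 = 58
σ = (2, 4, 1, 3): 5 + 20 + 30 + (-3) = 52
σ = (2, 4, 3, 1): 5 + 20 + 15 + 29 = 69
σ = (3, 1, 2, 4): 12 + 9 + 25 + 29 = 75
σ = (3, 1, 4, 2): 12 + 9 + 9 + 23 = 53
σ = (3, 2, 1, 4): 12 + 9 + 30 + 29 = 80
σ = (3, 2, 4, 1): 12 + 9 + 9 + 29 = 59
σ = (3, 4, 1, 2): 12 + 20 + 30 + 23 = 85
σ = (3, 4, 2, 1): 12 + 20 + 25 + 29 = 86
σ = (4, 1, 2, 3): 28 + 9 + 25 + (-3) = 59
σ = (4, 1, 3, 2): 28 + 9 + 15 + 23 = 75
σ = (4, 2, 1, 3): 28 + 9 + 30 + (-3) = 64
σ = (4, 2, 3, 1): 28 + 9 + 15 + 29 = 81
σ = (4, 3, 1, 2): 28 + 15 + 30 + 23 = 96
σ = (4, 3, 2, 1): 28 + 15 + 25 + 29 = 97
Optimal value attained by: σ = (4, 3, 2, 1).
Answer: det⊕(M) = 97; verdict: NONSINGULAR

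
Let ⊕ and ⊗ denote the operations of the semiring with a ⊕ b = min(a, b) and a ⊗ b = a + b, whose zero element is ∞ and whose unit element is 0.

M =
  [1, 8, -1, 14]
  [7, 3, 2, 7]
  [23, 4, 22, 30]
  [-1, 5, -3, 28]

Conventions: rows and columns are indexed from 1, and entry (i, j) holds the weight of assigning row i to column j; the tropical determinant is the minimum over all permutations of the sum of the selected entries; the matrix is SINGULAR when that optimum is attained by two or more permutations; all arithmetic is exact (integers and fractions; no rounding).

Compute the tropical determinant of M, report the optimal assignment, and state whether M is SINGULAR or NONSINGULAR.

σ = (1, 2, 3, 4): 1 + 3 + 22 + 28 = 54
σ = (1, 2, 4, 3): 1 + 3 + 30 + (-3) = 31
σ = (1, 3, 2, 4): 1 + 2 + 4 + 28 = 35
σ = (1, 3, 4, 2): 1 + 2 + 30 + 5 = 38
σ = (1, 4, 2, 3): 1 + 7 + 4 + (-3) = 9
σ = (1, 4, 3, 2): 1 + 7 + 22 + 5 = 35
σ = (2, 1, 3, 4): 8 + 7 + 22 + 28 = 65
σ = (2, 1, 4, 3): 8 + 7 + 30 + (-3) = 42
σ = (2, 3, 1, 4): 8 + 2 + 23 + 28 = 61
σ = (2, 3, 4, 1): 8 + 2 + 30 + (-1) = 39
σ = (2, 4, 1, 3): 8 + 7 + 23 + (-3) = 35
σ = (2, 4, 3, 1): 8 + 7 + 22 + (-1) = 36
σ = (3, 1, 2, 4): (-1) + 7 + 4 + 28 = 38
σ = (3, 1, 4, 2): (-1) + 7 + 30 + 5 = 41
σ = (3, 2, 1, 4): (-1) + 3 + 23 + 28 = 53
σ = (3, 2, 4, 1): (-1) + 3 + 30 + (-1) = 31
σ = (3, 4, 1, 2): (-1) + 7 + 23 + 5 = 34
σ = (3, 4, 2, 1): (-1) + 7 + 4 + (-1) = 9
σ = (4, 1, 2, 3): 14 + 7 + 4 + (-3) = 22
σ = (4, 1, 3, 2): 14 + 7 + 22 + 5 = 48
σ = (4, 2, 1, 3): 14 + 3 + 23 + (-3) = 37
σ = (4, 2, 3, 1): 14 + 3 + 22 + (-1) = 38
σ = (4, 3, 1, 2): 14 + 2 + 23 + 5 = 44
σ = (4, 3, 2, 1): 14 + 2 + 4 + (-1) = 19
Optimal value attained by: σ = (1, 4, 2, 3).
Answer: det⊕(M) = 9; verdict: SINGULAR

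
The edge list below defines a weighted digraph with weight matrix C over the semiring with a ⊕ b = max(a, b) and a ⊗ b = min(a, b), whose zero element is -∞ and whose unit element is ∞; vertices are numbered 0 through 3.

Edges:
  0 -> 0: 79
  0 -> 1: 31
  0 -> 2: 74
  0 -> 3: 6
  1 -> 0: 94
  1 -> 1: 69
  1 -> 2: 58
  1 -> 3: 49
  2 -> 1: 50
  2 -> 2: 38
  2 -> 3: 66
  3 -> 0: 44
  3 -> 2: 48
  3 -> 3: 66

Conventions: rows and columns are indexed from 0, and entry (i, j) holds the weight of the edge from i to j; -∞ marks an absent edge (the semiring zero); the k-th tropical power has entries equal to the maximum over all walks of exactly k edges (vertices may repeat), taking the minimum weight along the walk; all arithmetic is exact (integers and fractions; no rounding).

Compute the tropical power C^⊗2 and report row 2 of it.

C^⊗2:
  [79, 50, 74, 66]
  [79, 69, 74, 58]
  [50, 50, 50, 66]
  [44, 48, 48, 66]
Answer: row 2 of C^⊗2 = [50, 50, 50, 66]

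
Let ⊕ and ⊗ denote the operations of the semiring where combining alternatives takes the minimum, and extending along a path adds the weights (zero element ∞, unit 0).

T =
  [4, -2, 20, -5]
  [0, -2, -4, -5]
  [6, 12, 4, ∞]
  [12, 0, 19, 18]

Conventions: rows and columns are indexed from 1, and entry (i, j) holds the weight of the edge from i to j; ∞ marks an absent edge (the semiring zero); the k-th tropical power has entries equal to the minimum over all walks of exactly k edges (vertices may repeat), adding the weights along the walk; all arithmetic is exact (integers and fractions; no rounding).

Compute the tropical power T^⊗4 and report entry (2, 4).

T^⊗2:
  [-2, -5, -6, -7]
  [-2, -5, -6, -7]
  [10, 4, 8, 1]
  [0, -2, -4, -5]
T^⊗3:
  [-5, -7, -9, -10]
  [-5, -7, -9, -10]
  [4, 1, 0, -1]
  [-2, -5, -6, -7]
T^⊗4:
  [-7, -10, -11, -12]
  [-7, -10, -11, -12]
  [1, -1, -3, -4]
  [-5, -7, -9, -10]
Key observation: the optimum is the walk 2->2->4->2->4, with weight (-2) + (-5) + 0 + (-5) = -12.
Optimal value attained by: walk 2->2->4->2->4.
Answer: (T^⊗4)[2][4] = -12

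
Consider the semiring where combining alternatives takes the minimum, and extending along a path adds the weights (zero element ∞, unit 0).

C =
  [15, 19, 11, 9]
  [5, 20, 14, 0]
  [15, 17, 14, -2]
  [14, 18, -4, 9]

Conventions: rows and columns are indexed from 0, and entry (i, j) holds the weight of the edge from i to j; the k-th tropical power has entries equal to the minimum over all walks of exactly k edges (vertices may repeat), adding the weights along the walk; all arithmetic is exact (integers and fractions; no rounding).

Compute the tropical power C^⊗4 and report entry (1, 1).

C^⊗2:
  [23, 27, 5, 9]
  [14, 18, -4, 9]
  [12, 16, -6, 7]
  [11, 13, 5, -6]
C^⊗3:
  [20, 22, 5, 3]
  [11, 13, 5, -6]
  [9, 11, 3, -8]
  [8, 12, -10, 3]
C^⊗4:
  [17, 21, -1, 3]
  [8, 12, -10, 3]
  [6, 10, -12, 1]
  [5, 7, -1, -12]
Key observation: the optimum is the walk 1->3->2->3->1, with weight 0 + (-4) + (-2) + 18 = 12.
Optimal value attained by: walk 1->3->2->3->1.
Answer: (C^⊗4)[1][1] = 12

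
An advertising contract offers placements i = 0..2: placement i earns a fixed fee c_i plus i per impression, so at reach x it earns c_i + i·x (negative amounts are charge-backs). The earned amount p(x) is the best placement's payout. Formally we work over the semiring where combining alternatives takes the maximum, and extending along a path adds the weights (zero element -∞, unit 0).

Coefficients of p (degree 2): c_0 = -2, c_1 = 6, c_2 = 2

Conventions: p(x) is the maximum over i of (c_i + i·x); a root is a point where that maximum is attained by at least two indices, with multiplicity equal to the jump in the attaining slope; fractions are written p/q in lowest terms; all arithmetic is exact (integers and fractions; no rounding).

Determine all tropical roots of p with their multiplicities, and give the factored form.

hull edge (i=0, c=-2) to (i=1, c=6): slope 8, span 1
hull edge (i=1, c=6) to (i=2, c=2): slope -4, span 1
Factored form: p(x) = 2 ⊗ (x ⊕ (-8)) ⊗ (x ⊕ 4)
Answer: roots = -8 (mult 1), 4 (mult 1)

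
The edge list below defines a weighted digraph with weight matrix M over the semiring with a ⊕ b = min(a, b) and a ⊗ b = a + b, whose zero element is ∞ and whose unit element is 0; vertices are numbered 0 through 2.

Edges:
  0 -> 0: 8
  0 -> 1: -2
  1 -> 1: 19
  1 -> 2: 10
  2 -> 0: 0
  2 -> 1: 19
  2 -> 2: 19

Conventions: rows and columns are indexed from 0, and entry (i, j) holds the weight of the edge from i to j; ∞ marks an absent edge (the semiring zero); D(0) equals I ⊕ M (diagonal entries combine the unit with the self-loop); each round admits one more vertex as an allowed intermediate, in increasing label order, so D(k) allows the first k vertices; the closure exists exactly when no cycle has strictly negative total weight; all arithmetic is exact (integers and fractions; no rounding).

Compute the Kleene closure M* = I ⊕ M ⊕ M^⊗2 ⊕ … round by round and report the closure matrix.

D(0):
  [0, -2, ∞]
  [∞, 0, 10]
  [0, 19, 0]
D(1):
  [0, -2, ∞]
  [∞, 0, 10]
  [0, -2, 0]
D(2):
  [0, -2, 8]
  [∞, 0, 10]
  [0, -2, 0]
D(3):
  [0, -2, 8]
  [10, 0, 10]
  [0, -2, 0]
Answer: M* = [[0, -2, 8], [10, 0, 10], [0, -2, 0]]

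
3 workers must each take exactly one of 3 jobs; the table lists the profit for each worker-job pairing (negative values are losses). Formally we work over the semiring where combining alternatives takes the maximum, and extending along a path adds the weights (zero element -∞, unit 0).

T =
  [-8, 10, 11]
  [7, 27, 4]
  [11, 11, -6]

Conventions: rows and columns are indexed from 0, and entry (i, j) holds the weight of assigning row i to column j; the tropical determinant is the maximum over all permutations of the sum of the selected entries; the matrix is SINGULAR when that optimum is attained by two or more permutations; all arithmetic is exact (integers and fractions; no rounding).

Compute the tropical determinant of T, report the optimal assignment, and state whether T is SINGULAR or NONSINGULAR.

σ = (0, 1, 2): (-8) + 27 + (-6) = 13
σ = (0, 2, 1): (-8) + 4 + 11 = 7
σ = (1, 0, 2): 10 + 7 + (-6) = 11
σ = (1, 2, 0): 10 + 4 + 11 = 25
σ = (2, 0, 1): 11 + 7 + 11 = 29
σ = (2, 1, 0): 11 + 27 + 11 = 49
Optimal value attained by: σ = (2, 1, 0).
Answer: det⊕(T) = 49; verdict: NONSINGULAR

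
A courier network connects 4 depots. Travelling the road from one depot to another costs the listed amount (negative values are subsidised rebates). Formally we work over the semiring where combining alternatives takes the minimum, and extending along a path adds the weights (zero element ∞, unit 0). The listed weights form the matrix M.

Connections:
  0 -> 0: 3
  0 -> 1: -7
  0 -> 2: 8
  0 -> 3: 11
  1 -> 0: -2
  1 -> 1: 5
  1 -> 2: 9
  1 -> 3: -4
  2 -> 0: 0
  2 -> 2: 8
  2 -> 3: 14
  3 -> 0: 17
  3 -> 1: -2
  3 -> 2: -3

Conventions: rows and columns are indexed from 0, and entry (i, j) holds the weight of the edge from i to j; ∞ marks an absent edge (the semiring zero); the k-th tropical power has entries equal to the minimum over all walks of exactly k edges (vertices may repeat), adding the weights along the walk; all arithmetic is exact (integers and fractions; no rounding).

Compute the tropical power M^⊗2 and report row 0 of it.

M^⊗2:
  [-9, -4, 2, -11]
  [1, -9, -7, 1]
  [3, -7, 8, 11]
  [-4, 3, 5, -6]
Answer: row 0 of M^⊗2 = [-9, -4, 2, -11]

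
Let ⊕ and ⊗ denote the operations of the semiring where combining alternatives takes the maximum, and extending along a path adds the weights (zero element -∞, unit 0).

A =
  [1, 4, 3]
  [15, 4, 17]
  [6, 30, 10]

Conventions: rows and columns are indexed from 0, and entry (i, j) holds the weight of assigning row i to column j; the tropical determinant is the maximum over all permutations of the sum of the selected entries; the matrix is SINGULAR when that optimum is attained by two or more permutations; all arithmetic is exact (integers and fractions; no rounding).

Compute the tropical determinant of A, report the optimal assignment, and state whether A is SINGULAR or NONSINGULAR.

σ = (0, 1, 2): 1 + 4 + 10 = 15
σ = (0, 2, 1): 1 + 17 + 30 = 48
σ = (1, 0, 2): 4 + 15 + 10 = 29
σ = (1, 2, 0): 4 + 17 + 6 = 27
σ = (2, 0, 1): 3 + 15 + 30 = 48
σ = (2, 1, 0): 3 + 4 + 6 = 13
Optimal value attained by: σ = (0, 2, 1).
Answer: det⊕(A) = 48; verdict: SINGULAR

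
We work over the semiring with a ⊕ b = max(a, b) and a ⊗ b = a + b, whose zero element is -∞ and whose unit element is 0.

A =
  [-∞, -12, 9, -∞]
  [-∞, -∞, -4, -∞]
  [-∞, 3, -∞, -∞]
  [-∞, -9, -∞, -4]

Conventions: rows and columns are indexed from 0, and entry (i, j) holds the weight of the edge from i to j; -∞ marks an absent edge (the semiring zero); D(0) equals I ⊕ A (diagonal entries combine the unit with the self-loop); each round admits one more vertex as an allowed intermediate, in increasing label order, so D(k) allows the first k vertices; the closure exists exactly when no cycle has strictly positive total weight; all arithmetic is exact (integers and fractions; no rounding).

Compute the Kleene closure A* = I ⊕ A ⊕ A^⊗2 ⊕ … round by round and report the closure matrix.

D(0):
  [0, -12, 9, -∞]
  [-∞, 0, -4, -∞]
  [-∞, 3, 0, -∞]
  [-∞, -9, -∞, 0]
D(1):
  [0, -12, 9, -∞]
  [-∞, 0, -4, -∞]
  [-∞, 3, 0, -∞]
  [-∞, -9, -∞, 0]
D(2):
  [0, -12, 9, -∞]
  [-∞, 0, -4, -∞]
  [-∞, 3, 0, -∞]
  [-∞, -9, -13, 0]
D(3):
  [0, 12, 9, -∞]
  [-∞, 0, -4, -∞]
  [-∞, 3, 0, -∞]
  [-∞, -9, -13, 0]
D(4):
  [0, 12, 9, -∞]
  [-∞, 0, -4, -∞]
  [-∞, 3, 0, -∞]
  [-∞, -9, -13, 0]
Answer: A* = [[0, 12, 9, -∞], [-∞, 0, -4, -∞], [-∞, 3, 0, -∞], [-∞, -9, -13, 0]]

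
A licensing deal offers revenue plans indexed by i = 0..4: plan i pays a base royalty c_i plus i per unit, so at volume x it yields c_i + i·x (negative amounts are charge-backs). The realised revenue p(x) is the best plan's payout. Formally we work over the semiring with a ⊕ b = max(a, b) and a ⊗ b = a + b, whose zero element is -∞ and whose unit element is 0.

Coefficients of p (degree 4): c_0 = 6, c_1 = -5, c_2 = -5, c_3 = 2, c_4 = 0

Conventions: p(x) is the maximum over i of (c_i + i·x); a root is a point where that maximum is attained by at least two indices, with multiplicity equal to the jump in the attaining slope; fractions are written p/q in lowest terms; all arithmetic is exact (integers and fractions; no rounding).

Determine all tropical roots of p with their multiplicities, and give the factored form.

hull edge (i=0, c=6) to (i=3, c=2): slope -4/3, span 3
hull edge (i=3, c=2) to (i=4, c=0): slope -2, span 1
Factored form: p(x) = 0 ⊗ (x ⊕ 4/3) ⊗ (x ⊕ 4/3) ⊗ (x ⊕ 4/3) ⊗ (x ⊕ 2)
Answer: roots = 4/3 (mult 3), 2 (mult 1)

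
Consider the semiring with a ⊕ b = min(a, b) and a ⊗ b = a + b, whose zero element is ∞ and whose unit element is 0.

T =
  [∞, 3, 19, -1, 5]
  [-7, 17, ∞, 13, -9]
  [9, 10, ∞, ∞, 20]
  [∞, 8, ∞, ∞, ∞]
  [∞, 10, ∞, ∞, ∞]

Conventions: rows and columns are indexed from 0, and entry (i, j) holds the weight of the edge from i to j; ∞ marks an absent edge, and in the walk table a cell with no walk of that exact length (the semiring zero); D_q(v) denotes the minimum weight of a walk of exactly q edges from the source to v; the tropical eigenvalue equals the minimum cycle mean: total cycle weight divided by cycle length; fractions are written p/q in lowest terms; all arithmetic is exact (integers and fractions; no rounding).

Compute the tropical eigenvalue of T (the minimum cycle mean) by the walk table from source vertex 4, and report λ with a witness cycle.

q=0: [∞, ∞, ∞, ∞, 0]
q=1: [∞, 10, ∞, ∞, ∞]
q=2: [3, 27, ∞, 23, 1]
q=3: [20, 6, 22, 2, 8]
q=4: [-1, 10, 39, 19, -3]
q=5: [3, 2, 18, -2, 1]
Optimal cycle mean attained by: cycle 0->1->0, total 3 + (-7), length 2.
Answer: λ = -2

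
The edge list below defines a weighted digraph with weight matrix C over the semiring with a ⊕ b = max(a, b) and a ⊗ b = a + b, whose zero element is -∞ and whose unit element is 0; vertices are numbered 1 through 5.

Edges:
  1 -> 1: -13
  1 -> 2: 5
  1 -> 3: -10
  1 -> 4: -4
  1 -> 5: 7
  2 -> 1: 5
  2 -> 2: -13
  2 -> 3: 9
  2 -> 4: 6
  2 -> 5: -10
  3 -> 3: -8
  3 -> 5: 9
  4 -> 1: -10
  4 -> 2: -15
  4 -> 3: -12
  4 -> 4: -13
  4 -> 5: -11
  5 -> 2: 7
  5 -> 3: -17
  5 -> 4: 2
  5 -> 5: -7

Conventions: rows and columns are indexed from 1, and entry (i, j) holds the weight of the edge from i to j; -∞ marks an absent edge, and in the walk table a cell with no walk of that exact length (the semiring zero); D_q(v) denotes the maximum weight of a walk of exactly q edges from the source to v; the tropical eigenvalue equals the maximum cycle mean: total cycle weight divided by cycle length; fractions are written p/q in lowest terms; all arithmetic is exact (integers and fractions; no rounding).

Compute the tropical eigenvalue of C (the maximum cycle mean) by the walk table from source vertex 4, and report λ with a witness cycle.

q=0: [-∞, -∞, -∞, 0, -∞]
q=1: [-10, -15, -12, -13, -11]
q=2: [-10, -4, -6, -9, -3]
q=3: [1, 4, 5, 2, 3]
q=4: [9, 10, 13, 10, 14]
q=5: [15, 21, 19, 16, 22]
Optimal cycle mean attained by: cycle 2->3->5->2, total 9 + 9 + 7, length 3.
Answer: λ = 25/3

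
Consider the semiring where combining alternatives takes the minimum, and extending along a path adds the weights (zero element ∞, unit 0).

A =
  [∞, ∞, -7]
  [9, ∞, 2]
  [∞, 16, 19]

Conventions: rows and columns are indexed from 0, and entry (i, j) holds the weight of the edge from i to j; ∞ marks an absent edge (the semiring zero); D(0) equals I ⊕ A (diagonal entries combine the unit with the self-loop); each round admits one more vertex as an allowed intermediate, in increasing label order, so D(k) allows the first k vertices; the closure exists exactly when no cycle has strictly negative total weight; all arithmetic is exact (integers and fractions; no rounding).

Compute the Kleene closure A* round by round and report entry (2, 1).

D(0):
  [0, ∞, -7]
  [9, 0, 2]
  [∞, 16, 0]
D(1):
  [0, ∞, -7]
  [9, 0, 2]
  [∞, 16, 0]
D(2):
  [0, ∞, -7]
  [9, 0, 2]
  [25, 16, 0]
D(3):
  [0, 9, -7]
  [9, 0, 2]
  [25, 16, 0]
Answer: A*[2][1] = 16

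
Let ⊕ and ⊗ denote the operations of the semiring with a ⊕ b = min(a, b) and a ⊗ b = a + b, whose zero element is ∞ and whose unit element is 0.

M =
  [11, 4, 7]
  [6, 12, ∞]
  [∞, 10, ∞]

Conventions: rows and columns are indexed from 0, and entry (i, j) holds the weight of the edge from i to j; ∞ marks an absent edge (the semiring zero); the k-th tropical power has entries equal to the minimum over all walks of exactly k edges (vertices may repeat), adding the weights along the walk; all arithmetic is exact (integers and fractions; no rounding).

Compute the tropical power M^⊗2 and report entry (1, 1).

M^⊗2:
  [10, 15, 18]
  [17, 10, 13]
  [16, 22, ∞]
Key observation: the optimum is the walk 1->0->1, with weight 6 + 4 = 10.
Optimal value attained by: walk 1->0->1.
Answer: (M^⊗2)[1][1] = 10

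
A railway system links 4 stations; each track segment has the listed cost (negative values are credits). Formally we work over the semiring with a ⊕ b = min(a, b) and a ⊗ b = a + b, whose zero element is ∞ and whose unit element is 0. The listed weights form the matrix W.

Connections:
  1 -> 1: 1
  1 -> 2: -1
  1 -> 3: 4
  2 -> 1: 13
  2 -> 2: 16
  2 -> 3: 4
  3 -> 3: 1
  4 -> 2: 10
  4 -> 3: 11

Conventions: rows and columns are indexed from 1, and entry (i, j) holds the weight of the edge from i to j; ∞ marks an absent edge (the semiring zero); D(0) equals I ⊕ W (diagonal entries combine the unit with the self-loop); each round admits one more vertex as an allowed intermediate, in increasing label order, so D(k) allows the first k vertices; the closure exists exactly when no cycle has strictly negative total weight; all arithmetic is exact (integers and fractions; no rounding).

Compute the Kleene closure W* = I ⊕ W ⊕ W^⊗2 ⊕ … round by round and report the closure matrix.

D(0):
  [0, -1, 4, ∞]
  [13, 0, 4, ∞]
  [∞, ∞, 0, ∞]
  [∞, 10, 11, 0]
D(1):
  [0, -1, 4, ∞]
  [13, 0, 4, ∞]
  [∞, ∞, 0, ∞]
  [∞, 10, 11, 0]
D(2):
  [0, -1, 3, ∞]
  [13, 0, 4, ∞]
  [∞, ∞, 0, ∞]
  [23, 10, 11, 0]
D(3):
  [0, -1, 3, ∞]
  [13, 0, 4, ∞]
  [∞, ∞, 0, ∞]
  [23, 10, 11, 0]
D(4):
  [0, -1, 3, ∞]
  [13, 0, 4, ∞]
  [∞, ∞, 0, ∞]
  [23, 10, 11, 0]
Answer: W* = [[0, -1, 3, ∞], [13, 0, 4, ∞], [∞, ∞, 0, ∞], [23, 10, 11, 0]]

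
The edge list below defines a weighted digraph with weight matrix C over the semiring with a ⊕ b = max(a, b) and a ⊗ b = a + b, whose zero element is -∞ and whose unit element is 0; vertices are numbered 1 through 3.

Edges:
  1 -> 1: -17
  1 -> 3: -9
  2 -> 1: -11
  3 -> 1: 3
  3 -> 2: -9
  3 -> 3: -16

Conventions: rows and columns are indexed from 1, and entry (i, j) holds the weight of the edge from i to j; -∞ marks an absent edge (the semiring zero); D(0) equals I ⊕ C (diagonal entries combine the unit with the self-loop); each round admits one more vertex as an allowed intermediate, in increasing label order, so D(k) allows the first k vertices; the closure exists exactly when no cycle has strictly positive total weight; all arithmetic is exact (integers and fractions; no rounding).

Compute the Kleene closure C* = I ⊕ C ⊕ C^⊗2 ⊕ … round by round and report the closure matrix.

D(0):
  [0, -∞, -9]
  [-11, 0, -∞]
  [3, -9, 0]
D(1):
  [0, -∞, -9]
  [-11, 0, -20]
  [3, -9, 0]
D(2):
  [0, -∞, -9]
  [-11, 0, -20]
  [3, -9, 0]
D(3):
  [0, -18, -9]
  [-11, 0, -20]
  [3, -9, 0]
Answer: C* = [[0, -18, -9], [-11, 0, -20], [3, -9, 0]]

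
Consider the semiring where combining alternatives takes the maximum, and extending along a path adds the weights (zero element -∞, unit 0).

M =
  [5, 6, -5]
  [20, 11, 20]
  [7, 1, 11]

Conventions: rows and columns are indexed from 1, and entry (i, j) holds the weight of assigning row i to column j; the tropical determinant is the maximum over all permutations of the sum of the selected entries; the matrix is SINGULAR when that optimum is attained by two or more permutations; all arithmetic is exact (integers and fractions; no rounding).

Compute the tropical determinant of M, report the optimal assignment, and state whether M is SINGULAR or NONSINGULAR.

σ = (1, 2, 3): 5 + 11 + 11 = 27
σ = (1, 3, 2): 5 + 20 + 1 = 26
σ = (2, 1, 3): 6 + 20 + 11 = 37
σ = (2, 3, 1): 6 + 20 + 7 = 33
σ = (3, 1, 2): (-5) + 20 + 1 = 16
σ = (3, 2, 1): (-5) + 11 + 7 = 13
Optimal value attained by: σ = (2, 1, 3).
Answer: det⊕(M) = 37; verdict: NONSINGULAR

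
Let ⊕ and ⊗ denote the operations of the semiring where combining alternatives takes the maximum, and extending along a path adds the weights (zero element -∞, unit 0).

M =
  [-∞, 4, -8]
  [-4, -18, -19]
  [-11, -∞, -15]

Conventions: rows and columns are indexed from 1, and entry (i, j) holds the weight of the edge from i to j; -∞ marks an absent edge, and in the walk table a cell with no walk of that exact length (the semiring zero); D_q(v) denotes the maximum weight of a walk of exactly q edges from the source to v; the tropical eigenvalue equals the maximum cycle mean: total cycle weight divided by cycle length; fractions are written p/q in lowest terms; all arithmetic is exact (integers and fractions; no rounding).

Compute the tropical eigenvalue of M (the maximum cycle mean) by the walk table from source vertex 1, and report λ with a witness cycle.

q=0: [0, -∞, -∞]
q=1: [-∞, 4, -8]
q=2: [0, -14, -15]
q=3: [-18, 4, -8]
Optimal cycle mean attained by: cycle 1->2->1, total 4 + (-4), length 2.
Answer: λ = 0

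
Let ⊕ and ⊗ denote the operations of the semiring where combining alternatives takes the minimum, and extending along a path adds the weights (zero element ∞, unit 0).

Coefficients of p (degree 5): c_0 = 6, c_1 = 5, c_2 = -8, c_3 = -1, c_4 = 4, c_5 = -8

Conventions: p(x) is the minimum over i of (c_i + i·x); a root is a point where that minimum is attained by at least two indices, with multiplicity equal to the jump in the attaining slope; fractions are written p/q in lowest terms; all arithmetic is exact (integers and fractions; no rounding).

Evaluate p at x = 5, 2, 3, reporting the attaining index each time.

p(5) = min(6+0·5=6, 5+1·5=10, -8+2·5=2, -1+3·5=14, 4+4·5=24, -8+5·5=17) = 2 (attained by i=2)
p(2) = min(6+0·2=6, 5+1·2=7, -8+2·2=-4, -1+3·2=5, 4+4·2=12, -8+5·2=2) = -4 (attained by i=2)
p(3) = min(6+0·3=6, 5+1·3=8, -8+2·3=-2, -1+3·3=8, 4+4·3=16, -8+5·3=7) = -2 (attained by i=2)
Answer: p(5) = 2; p(2) = -4; p(3) = -2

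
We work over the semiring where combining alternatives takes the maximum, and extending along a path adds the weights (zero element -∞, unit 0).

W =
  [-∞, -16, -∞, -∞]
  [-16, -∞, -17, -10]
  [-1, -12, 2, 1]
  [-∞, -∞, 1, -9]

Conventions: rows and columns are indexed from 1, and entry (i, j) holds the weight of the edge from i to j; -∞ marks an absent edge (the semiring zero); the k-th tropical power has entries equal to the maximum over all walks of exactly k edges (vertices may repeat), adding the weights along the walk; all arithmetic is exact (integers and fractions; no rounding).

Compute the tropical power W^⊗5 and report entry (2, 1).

W^⊗2:
  [-32, -∞, -33, -26]
  [-18, -29, -9, -16]
  [1, -10, 4, 3]
  [0, -11, 3, 2]
W^⊗3:
  [-34, -45, -25, -32]
  [-10, -21, -7, -8]
  [3, -8, 6, 5]
  [2, -9, 5, 4]
W^⊗4:
  [-26, -37, -23, -24]
  [-8, -19, -5, -6]
  [5, -6, 8, 7]
  [4, -7, 7, 6]
W^⊗5:
  [-24, -35, -21, -22]
  [-6, -17, -3, -4]
  [7, -4, 10, 9]
  [6, -5, 9, 8]
Key observation: the optimum is the walk 2->4->3->3->3->1, with weight (-10) + 1 + 2 + 2 + (-1) = -6.
Optimal value attained by: walk 2->4->3->3->3->1.
Answer: (W^⊗5)[2][1] = -6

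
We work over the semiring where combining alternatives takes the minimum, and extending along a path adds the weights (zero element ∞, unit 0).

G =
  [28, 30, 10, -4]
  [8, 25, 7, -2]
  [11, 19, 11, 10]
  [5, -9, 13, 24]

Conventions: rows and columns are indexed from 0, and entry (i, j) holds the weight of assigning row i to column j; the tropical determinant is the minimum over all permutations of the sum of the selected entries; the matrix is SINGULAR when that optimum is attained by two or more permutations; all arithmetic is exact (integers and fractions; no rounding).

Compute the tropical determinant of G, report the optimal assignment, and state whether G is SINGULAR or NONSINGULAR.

σ = (0, 1, 2, 3): 28 + 25 + 11 + 24 = 88
σ = (0, 1, 3, 2): 28 + 25 + 10 + 13 = 76
σ = (0, 2, 1, 3): 28 + 7 + 19 + 24 = 78
σ = (0, 2, 3, 1): 28 + 7 + 10 + (-9) = 36
σ = (0, 3, 1, 2): 28 + (-2) + 19 + 13 = 58
σ = (0, 3, 2, 1): 28 + (-2) + 11 + (-9) = 28
σ = (1, 0, 2, 3): 30 + 8 + 11 + 24 = 73
σ = (1, 0, 3, 2): 30 + 8 + 10 + 13 = 61
σ = (1, 2, 0, 3): 30 + 7 + 11 + 24 = 72
σ = (1, 2, 3, 0): 30 + 7 + 10 + 5 = 52
σ = (1, 3, 0, 2): 30 + (-2) + 11 + 13 = 52
σ = (1, 3, 2, 0): 30 + (-2) + 11 + 5 = 44
σ = (2, 0, 1, 3): 10 + 8 + 19 + 24 = 61
σ = (2, 0, 3, 1): 10 + 8 + 10 + (-9) = 19
σ = (2, 1, 0, 3): 10 + 25 + 11 + 24 = 70
σ = (2, 1, 3, 0): 10 + 25 + 10 + 5 = 50
σ = (2, 3, 0, 1): 10 + (-2) + 11 + (-9) = 10
σ = (2, 3, 1, 0): 10 + (-2) + 19 + 5 = 32
σ = (3, 0, 1, 2): (-4) + 8 + 19 + 13 = 36
σ = (3, 0, 2, 1): (-4) + 8 + 11 + (-9) = 6
σ = (3, 1, 0, 2): (-4) + 25 + 11 + 13 = 45
σ = (3, 1, 2, 0): (-4) + 25 + 11 + 5 = 37
σ = (3, 2, 0, 1): (-4) + 7 + 11 + (-9) = 5
σ = (3, 2, 1, 0): (-4) + 7 + 19 + 5 = 27
Optimal value attained by: σ = (3, 2, 0, 1).
Answer: det⊕(G) = 5; verdict: NONSINGULAR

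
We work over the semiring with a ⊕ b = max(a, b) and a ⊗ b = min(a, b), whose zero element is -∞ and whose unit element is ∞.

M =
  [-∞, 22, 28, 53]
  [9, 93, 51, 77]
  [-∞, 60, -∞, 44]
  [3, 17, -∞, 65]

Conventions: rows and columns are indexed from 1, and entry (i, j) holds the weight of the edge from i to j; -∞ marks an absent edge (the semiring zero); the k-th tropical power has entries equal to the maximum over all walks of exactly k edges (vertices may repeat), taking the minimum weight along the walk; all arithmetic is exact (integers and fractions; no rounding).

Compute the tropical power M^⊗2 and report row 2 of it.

M^⊗2:
  [9, 28, 22, 53]
  [9, 93, 51, 77]
  [9, 60, 51, 60]
  [9, 17, 17, 65]
Answer: row 2 of M^⊗2 = [9, 93, 51, 77]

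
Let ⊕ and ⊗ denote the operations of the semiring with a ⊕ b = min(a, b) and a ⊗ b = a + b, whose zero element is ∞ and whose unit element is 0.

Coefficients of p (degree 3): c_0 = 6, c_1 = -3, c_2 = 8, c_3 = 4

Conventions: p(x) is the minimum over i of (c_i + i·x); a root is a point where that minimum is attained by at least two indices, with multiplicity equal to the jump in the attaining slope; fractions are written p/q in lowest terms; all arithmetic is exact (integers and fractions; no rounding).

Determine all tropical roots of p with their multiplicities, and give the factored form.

hull edge (i=0, c=6) to (i=1, c=-3): slope -9, span 1
hull edge (i=1, c=-3) to (i=3, c=4): slope 7/2, span 2
Factored form: p(x) = 4 ⊗ (x ⊕ (-7/2)) ⊗ (x ⊕ (-7/2)) ⊗ (x ⊕ 9)
Answer: roots = -7/2 (mult 2), 9 (mult 1)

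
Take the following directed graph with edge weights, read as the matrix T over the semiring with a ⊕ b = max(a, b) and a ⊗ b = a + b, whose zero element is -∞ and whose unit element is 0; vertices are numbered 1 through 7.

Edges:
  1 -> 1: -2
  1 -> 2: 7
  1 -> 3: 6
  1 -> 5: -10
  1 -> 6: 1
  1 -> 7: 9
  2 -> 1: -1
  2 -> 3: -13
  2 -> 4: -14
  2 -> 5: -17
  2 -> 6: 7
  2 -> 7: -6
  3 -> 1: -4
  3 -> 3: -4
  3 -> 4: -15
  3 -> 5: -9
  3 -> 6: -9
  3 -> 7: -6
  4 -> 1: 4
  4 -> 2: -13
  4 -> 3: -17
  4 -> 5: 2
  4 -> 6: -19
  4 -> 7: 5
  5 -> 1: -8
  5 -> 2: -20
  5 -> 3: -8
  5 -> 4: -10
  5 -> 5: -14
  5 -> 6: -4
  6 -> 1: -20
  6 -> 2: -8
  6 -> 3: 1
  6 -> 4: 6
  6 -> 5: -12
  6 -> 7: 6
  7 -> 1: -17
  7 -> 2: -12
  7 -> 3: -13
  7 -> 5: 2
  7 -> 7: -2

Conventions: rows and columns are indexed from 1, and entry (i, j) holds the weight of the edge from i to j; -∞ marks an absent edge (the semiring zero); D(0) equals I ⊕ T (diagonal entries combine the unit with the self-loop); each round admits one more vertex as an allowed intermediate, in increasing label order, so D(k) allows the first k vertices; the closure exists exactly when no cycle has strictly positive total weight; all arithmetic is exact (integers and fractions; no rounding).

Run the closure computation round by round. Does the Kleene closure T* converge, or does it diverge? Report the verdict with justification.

D(0):
  [0, 7, 6, -∞, -10, 1, 9]
  [-1, 0, -13, -14, -17, 7, -6]
  [-4, -∞, 0, -15, -9, -9, -6]
  [4, -13, -17, 0, 2, -19, 5]
  [-8, -20, -8, -10, 0, -4, -∞]
  [-20, -8, 1, 6, -12, 0, 6]
  [-17, -12, -13, -∞, 2, -∞, 0]
Detection: at round 1, diagonal entry (2, 2) turns strictly positive.
Key observation: the cycle 2->1->2 has total weight (-1) + 7, which is strictly positive.
Answer: DIVERGES — positive cycle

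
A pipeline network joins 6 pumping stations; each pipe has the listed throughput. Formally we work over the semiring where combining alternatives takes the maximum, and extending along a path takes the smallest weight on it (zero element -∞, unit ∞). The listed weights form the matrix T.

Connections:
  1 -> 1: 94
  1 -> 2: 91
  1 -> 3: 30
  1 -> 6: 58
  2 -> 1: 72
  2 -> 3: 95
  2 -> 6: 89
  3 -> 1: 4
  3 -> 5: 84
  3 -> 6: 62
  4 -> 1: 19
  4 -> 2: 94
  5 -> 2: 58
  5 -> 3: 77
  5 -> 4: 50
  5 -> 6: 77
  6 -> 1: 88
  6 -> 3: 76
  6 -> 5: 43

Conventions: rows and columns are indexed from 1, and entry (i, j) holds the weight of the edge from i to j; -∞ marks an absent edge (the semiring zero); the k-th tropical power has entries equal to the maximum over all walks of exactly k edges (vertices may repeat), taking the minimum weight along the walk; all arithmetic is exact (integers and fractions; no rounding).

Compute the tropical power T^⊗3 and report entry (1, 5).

T^⊗2:
  [94, 91, 91, -∞, 43, 89]
  [88, 72, 76, -∞, 84, 62]
  [62, 58, 77, 50, 43, 77]
  [72, 19, 94, -∞, -∞, 89]
  [77, 50, 76, -∞, 77, 62]
  [88, 88, 43, 43, 76, 62]
T^⊗3:
  [94, 91, 91, 43, 84, 89]
  [88, 88, 77, 50, 76, 77]
  [77, 62, 76, 43, 77, 62]
  [88, 72, 76, -∞, 84, 62]
  [77, 77, 77, 50, 76, 77]
  [88, 88, 88, 50, 43, 88]
Key observation: the optimum is the walk 1->2->3->5, with weight 91 min 95 min 84 = 84.
Optimal value attained by: walk 1->2->3->5.
Answer: (T^⊗3)[1][5] = 84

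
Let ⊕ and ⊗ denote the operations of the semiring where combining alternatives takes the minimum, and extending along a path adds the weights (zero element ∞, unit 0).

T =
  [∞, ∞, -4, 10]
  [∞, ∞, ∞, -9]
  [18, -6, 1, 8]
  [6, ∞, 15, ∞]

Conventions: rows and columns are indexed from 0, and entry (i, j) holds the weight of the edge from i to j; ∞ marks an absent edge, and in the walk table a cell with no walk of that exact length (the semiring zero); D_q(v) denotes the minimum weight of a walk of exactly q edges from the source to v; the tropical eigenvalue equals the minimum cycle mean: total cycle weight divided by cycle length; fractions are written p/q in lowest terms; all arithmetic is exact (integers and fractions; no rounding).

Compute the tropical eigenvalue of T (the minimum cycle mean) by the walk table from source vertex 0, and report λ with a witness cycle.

q=0: [0, ∞, ∞, ∞]
q=1: [∞, ∞, -4, 10]
q=2: [14, -10, -3, 4]
q=3: [10, -9, -2, -19]
q=4: [-13, -8, -4, -18]
Optimal cycle mean attained by: cycle 0->2->1->3->0, total (-4) + (-6) + (-9) + 6, length 4.
Answer: λ = -13/4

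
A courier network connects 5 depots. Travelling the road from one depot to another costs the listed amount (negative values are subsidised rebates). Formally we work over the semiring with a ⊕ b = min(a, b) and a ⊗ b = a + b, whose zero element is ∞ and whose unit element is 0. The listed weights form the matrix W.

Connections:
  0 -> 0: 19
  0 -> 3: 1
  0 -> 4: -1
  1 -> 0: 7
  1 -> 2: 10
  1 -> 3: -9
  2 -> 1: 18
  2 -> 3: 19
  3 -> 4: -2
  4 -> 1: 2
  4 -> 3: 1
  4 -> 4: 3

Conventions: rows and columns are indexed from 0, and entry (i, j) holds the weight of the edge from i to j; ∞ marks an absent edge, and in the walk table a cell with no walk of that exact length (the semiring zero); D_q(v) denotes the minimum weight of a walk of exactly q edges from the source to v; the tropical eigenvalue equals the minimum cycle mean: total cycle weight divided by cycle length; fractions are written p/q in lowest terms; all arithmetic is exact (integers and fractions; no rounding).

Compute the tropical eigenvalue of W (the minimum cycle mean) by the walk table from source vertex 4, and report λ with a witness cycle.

q=0: [∞, ∞, ∞, ∞, 0]
q=1: [∞, 2, ∞, 1, 3]
q=2: [9, 5, 12, -7, -1]
q=3: [12, 1, 15, -4, -9]
q=4: [8, -7, 11, -8, -6]
q=5: [0, -4, 3, -16, -10]
Optimal cycle mean attained by: cycle 1->3->4->1, total (-9) + (-2) + 2, length 3.
Answer: λ = -3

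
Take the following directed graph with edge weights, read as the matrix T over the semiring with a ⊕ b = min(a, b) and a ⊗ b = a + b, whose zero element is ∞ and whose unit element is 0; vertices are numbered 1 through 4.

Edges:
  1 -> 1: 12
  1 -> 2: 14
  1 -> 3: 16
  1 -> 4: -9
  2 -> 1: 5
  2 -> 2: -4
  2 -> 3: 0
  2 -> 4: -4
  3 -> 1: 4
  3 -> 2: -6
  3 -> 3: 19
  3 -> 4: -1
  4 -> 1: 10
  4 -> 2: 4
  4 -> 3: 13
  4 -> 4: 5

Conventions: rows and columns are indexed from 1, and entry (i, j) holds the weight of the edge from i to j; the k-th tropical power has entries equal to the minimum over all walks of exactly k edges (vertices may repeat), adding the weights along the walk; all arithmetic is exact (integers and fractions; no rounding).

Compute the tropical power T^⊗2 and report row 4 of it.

T^⊗2:
  [1, -5, 4, -4]
  [1, -8, -4, -8]
  [-1, -10, -6, -10]
  [9, 0, 4, 0]
Answer: row 4 of T^⊗2 = [9, 0, 4, 0]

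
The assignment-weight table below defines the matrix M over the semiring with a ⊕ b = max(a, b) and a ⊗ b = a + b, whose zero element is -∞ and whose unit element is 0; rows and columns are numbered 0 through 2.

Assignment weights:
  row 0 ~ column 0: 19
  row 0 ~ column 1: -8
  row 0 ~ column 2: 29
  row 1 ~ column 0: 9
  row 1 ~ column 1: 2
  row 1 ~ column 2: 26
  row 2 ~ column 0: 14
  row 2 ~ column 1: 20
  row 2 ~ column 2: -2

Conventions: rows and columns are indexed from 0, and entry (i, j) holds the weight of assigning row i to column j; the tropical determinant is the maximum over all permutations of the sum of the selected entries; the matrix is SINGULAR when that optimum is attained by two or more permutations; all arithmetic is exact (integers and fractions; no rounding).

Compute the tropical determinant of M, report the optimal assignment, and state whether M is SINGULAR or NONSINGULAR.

σ = (0, 1, 2): 19 + 2 + (-2) = 19
σ = (0, 2, 1): 19 + 26 + 20 = 65
σ = (1, 0, 2): (-8) + 9 + (-2) = -1
σ = (1, 2, 0): (-8) + 26 + 14 = 32
σ = (2, 0, 1): 29 + 9 + 20 = 58
σ = (2, 1, 0): 29 + 2 + 14 = 45
Optimal value attained by: σ = (0, 2, 1).
Answer: det⊕(M) = 65; verdict: NONSINGULAR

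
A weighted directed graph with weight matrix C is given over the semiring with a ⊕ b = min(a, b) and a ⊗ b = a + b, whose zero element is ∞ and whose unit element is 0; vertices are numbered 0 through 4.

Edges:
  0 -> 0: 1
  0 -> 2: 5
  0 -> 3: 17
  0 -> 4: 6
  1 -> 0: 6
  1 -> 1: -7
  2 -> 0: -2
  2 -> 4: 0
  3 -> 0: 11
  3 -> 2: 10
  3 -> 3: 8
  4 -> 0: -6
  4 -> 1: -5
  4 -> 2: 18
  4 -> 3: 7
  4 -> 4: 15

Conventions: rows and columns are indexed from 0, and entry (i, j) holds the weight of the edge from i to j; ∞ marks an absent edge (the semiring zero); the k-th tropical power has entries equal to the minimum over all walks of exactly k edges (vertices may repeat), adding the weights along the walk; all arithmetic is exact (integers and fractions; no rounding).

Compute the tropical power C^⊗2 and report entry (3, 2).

C^⊗2:
  [0, 1, 6, 13, 5]
  [-1, -14, 11, 23, 12]
  [-6, -5, 3, 7, 4]
  [8, ∞, 16, 16, 10]
  [-5, -12, -1, 11, 0]
Key observation: the optimum is the walk 3->0->2, with weight 11 + 5 = 16.
Optimal value attained by: walk 3->0->2.
Answer: (C^⊗2)[3][2] = 16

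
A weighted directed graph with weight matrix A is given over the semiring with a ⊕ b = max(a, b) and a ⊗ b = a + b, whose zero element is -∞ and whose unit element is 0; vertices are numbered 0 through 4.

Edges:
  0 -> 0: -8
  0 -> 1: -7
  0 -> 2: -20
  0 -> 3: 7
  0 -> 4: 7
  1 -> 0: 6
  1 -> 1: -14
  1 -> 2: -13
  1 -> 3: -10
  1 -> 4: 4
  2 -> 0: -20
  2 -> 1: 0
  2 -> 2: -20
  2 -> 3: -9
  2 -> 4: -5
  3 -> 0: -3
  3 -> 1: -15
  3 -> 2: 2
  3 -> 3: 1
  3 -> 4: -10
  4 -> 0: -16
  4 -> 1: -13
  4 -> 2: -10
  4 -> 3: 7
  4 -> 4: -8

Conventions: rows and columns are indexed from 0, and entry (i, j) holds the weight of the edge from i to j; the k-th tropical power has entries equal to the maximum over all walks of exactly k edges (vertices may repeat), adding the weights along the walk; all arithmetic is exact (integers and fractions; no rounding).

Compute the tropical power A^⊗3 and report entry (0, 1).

A^⊗2:
  [4, -6, 9, 14, -1]
  [-2, -1, -6, 13, 13]
  [6, -14, -7, 2, 4]
  [-2, 2, 3, 4, 4]
  [4, -8, 9, 8, -3]
A^⊗3:
  [11, 9, 16, 15, 11]
  [10, 0, 15, 20, 5]
  [-1, -1, 4, 13, 13]
  [8, 3, 6, 11, 6]
  [5, 9, 10, 11, 11]
Key observation: the optimum is the walk 0->3->2->1, with weight 7 + 2 + 0 = 9.
Optimal value attained by: walk 0->3->2->1.
Answer: (A^⊗3)[0][1] = 9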